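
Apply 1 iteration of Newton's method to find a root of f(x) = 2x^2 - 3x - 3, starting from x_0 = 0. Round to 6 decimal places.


Newton's method: x_(n+1) = x_n - f(x_n)/f'(x_n)
f(x) = 2x^2 - 3x - 3
f'(x) = 4x - 3

Iteration 1:
  f(0.000000) = -3.000000
  f'(0.000000) = -3.000000
  x_1 = 0.000000 - (-3.000000)/(-3.000000) = -1.000000

x_1 = -1.000000


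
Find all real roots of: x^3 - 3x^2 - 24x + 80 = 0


Let p(x) = x^3 - 3x^2 - 24x + 80. By the rational root theorem (leading coefficient 1), any rational root is an integer divisor of 80: try ±1, ±2, ... in turn.
Test x = 1: value = 54 ≠ 0.
Test x = -1: value = 100 ≠ 0.
Test x = 2: value = 28 ≠ 0.
Test x = -2: value = 108 ≠ 0.
Test x = 4: value = 0 ✓, so (x - 4) is a factor.
Synthetic division by (x - 4): bring down 1; 1(4) - 3 = 1; 1(4) - 24 = -20; (-20)(4) + 80 = 0 → quotient x^2 + x - 20, remainder 0.
Solve the quadratic x^2 + x - 20 = 0: discriminant = 1^2 - 4(1)(-20) = 1 + 80 = 81.
sqrt(81) = 9, so x = (-1 ± 9)/2: x = 4 or x = -5.

x = -5, x = 4 (multiplicity 2)


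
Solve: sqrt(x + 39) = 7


Square both sides: x + 39 = 7^2 = 49
x = 49 - 39 = 10
x = 10
Check: sqrt(1*10 + 39) = sqrt(49) = 7 ✓

x = 10


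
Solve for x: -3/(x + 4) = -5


Multiply both sides by (x + 4): -3 = -5(x + 4)
Distribute: -3 = -5x - 20
-5x = -3 + 20 = 17
x = -17/5

x = -17/5


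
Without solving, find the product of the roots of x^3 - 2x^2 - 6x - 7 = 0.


By Vieta's formulas for x^3 + bx^2 + cx + d = 0:
  r1 + r2 + r3 = -b/a = 2
  r1*r2 + r1*r3 + r2*r3 = c/a = -6
  r1*r2*r3 = -d/a = 7


Product = 7


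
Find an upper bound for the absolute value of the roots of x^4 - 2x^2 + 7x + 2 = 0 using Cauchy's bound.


Cauchy's bound: all roots r satisfy |r| <= 1 + max(|a_i/a_n|) for i = 0,...,n-1
where a_n is the leading coefficient.

Coefficients: [1, 0, -2, 7, 2]
Leading coefficient a_n = 1
Ratios |a_i/a_n|: 0, 2, 7, 2
Maximum ratio: 7
Cauchy's bound: |r| <= 1 + 7 = 8

Upper bound = 8


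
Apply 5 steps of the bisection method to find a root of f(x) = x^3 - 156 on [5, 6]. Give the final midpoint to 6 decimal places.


f(x) = x^3 - 156
f(5) = -31 < 0
f(6) = 60 > 0

Step 1: midpoint = (5.000000 + 6.000000)/2 = 5.500000
  f(5.500000) = 10.375000
  f(mid) > 0, so root is in [5.000000, 5.500000]

Step 2: midpoint = (5.000000 + 5.500000)/2 = 5.250000
  f(5.250000) = -11.296875
  f(mid) < 0, so root is in [5.250000, 5.500000]

Step 3: midpoint = (5.250000 + 5.500000)/2 = 5.375000
  f(5.375000) = -0.712891
  f(mid) < 0, so root is in [5.375000, 5.500000]

Step 4: midpoint = (5.375000 + 5.500000)/2 = 5.437500
  f(5.437500) = 4.767334
  f(mid) > 0, so root is in [5.375000, 5.437500]

Step 5: midpoint = (5.375000 + 5.437500)/2 = 5.406250
  f(5.406250) = 2.011383
  f(mid) > 0, so root is in [5.375000, 5.406250]

midpoint = 5.406250


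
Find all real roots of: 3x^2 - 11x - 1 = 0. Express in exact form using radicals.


Using the quadratic formula: x = (-b ± sqrt(b^2 - 4ac)) / (2a)
Here a = 3, b = -11, c = -1
Discriminant = b^2 - 4ac = (-11)^2 - 4(3)(-1) = 121 + 12 = 133
Since discriminant = 133 > 0, there are two real roots.
x = (11 ± sqrt(133)) / 6
Numerically: x ≈ 3.7554 or x ≈ -0.0888

x = (11 + sqrt(133)) / 6 or x = (11 - sqrt(133)) / 6


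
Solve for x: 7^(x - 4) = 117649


Express both sides with the same base.
117649 = 7^6
Since the bases match, equate exponents: x - 4 = 6
So x = 6 - (-4) = 10

x = 10


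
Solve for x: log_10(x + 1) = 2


Convert to exponential form: x + 1 = 10^2 = 100
x = 100 - 1 = 99
Check: log_10(99 + 1) = log_10(100) = log_10(100) = 2 ✓

x = 99


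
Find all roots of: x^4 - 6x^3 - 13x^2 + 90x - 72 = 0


Let p(x) = x^4 - 6x^3 - 13x^2 + 90x - 72. By the rational root theorem (leading coefficient 1), any rational root is an integer divisor of 72: try ±1, ±2, ... in turn.
Test x = 1: value = 0 ✓, so (x - 1) is a factor.
Synthetic division by (x - 1): bring down 1; 1(1) - 6 = -5; (-5)(1) - 13 = -18; (-18)(1) + 90 = 72; 72(1) - 72 = 0 → quotient x^3 - 5x^2 - 18x + 72, remainder 0.
Continue with the quotient x^3 - 5x^2 - 18x + 72 (candidates must divide 72; re-test x = 1 first in case it repeats).
Test x = 1: value = 50 ≠ 0.
Test x = -1: value = 84 ≠ 0.
Test x = 2: value = 24 ≠ 0.
Test x = -2: value = 80 ≠ 0.
Test x = 3: value = 0 ✓, so (x - 3) is a factor.
Synthetic division by (x - 3): bring down 1; 1(3) - 5 = -2; (-2)(3) - 18 = -24; (-24)(3) + 72 = 0 → quotient x^2 - 2x - 24, remainder 0.
Solve the quadratic x^2 - 2x - 24 = 0: discriminant = (-2)^2 - 4(1)(-24) = 4 + 96 = 100.
sqrt(100) = 10, so x = (2 ± 10)/2: x = 6 or x = -4.
Collecting all roots found:

x = -4, x = 1, x = 3, x = 6


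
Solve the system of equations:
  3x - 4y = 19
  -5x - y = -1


Using Cramer's rule:
Determinant D = (3)(-1) - (-5)(-4) = -3 - 20 = -23
Dx = (19)(-1) - (-1)(-4) = -19 - 4 = -23
Dy = (3)(-1) - (-5)(19) = -3 + 95 = 92
x = Dx/D = -23/-23 = 1
y = Dy/D = 92/-23 = -4

x = 1, y = -4


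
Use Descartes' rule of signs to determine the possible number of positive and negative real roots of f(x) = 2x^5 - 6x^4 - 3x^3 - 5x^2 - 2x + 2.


Descartes' rule of signs:

For positive roots, count sign changes in f(x) = 2x^5 - 6x^4 - 3x^3 - 5x^2 - 2x + 2:
Signs of coefficients: +, -, -, -, -, +
Number of sign changes: 2
Possible positive real roots: 2, 0

For negative roots, examine f(-x) = -2x^5 - 6x^4 + 3x^3 - 5x^2 + 2x + 2:
Signs of coefficients: -, -, +, -, +, +
Number of sign changes: 3
Possible negative real roots: 3, 1

Positive roots: 2 or 0; Negative roots: 3 or 1


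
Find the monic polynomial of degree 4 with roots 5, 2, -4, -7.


A monic polynomial with roots 5, 2, -4, -7 is:
p(x) = (x - 5)(x - 2)(x + 4)(x + 7)
After multiplying by (x - 5): x - 5
After multiplying by (x - 2): x^2 - 7x + 10
After multiplying by (x + 4): x^3 - 3x^2 - 18x + 40
After multiplying by (x + 7): x^4 + 4x^3 - 39x^2 - 86x + 280

x^4 + 4x^3 - 39x^2 - 86x + 280


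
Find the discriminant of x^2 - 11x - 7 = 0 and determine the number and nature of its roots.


For ax^2 + bx + c = 0, discriminant D = b^2 - 4ac
Here a = 1, b = -11, c = -7
D = (-11)^2 - 4(1)(-7) = 121 + 28 = 149

D = 149 > 0 but not a perfect square
The equation has 2 distinct real irrational roots.

Discriminant = 149, 2 distinct real irrational roots


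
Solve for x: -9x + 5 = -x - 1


Starting with: -9x + 5 = -x - 1
Move all x terms to left: (-9 + 1)x = -1 - 5
Simplify: -8x = -6
Divide both sides by -8: x = 3/4

x = 3/4


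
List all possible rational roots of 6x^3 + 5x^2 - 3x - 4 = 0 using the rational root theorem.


Rational root theorem: possible roots are ±p/q where:
  p divides the constant term (-4): p ∈ {1, 2, 4}
  q divides the leading coefficient (6): q ∈ {1, 2, 3, 6}

All possible rational roots: -4, -2, -4/3, -1, -2/3, -1/2, -1/3, -1/6, 1/6, 1/3, 1/2, 2/3, 1, 4/3, 2, 4

-4, -2, -4/3, -1, -2/3, -1/2, -1/3, -1/6, 1/6, 1/3, 1/2, 2/3, 1, 4/3, 2, 4


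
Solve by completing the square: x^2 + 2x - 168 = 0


Start: x^2 + 2x - 168 = 0
Move constant: x^2 + 2x = 168
Half of 2 is 1, squared is 1
Add 1 to both sides: x^2 + 2x + 1 = 169
(x + 1)^2 = 169
x + 1 = ±13
x = -1 + 13 = 12 or x = -1 - 13 = -14

x = -14, x = 12


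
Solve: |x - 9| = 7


An absolute value equation |expr| = 7 gives two cases:
Case 1: x - 9 = 7
  x = 16, so x = 16
Case 2: x - 9 = -7
  x = 2, so x = 2

x = 2, x = 16


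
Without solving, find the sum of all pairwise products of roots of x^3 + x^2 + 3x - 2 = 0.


By Vieta's formulas for x^3 + bx^2 + cx + d = 0:
  r1 + r2 + r3 = -b/a = -1
  r1*r2 + r1*r3 + r2*r3 = c/a = 3
  r1*r2*r3 = -d/a = 2


Sum of pairwise products = 3


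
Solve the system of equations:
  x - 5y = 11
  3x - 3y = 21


Using Cramer's rule:
Determinant D = (1)(-3) - (3)(-5) = -3 + 15 = 12
Dx = (11)(-3) - (21)(-5) = -33 + 105 = 72
Dy = (1)(21) - (3)(11) = 21 - 33 = -12
x = Dx/D = 72/12 = 6
y = Dy/D = -12/12 = -1

x = 6, y = -1


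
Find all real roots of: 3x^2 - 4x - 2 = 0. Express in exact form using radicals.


Using the quadratic formula: x = (-b ± sqrt(b^2 - 4ac)) / (2a)
Here a = 3, b = -4, c = -2
Discriminant = b^2 - 4ac = (-4)^2 - 4(3)(-2) = 16 + 24 = 40
Since discriminant = 40 > 0, there are two real roots.
x = (4 ± 2*sqrt(10)) / 6
Simplifying: x = (2 ± sqrt(10)) / 3
Numerically: x ≈ 1.7208 or x ≈ -0.3874

x = (2 + sqrt(10)) / 3 or x = (2 - sqrt(10)) / 3


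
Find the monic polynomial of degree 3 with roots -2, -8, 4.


A monic polynomial with roots -2, -8, 4 is:
p(x) = (x + 2)(x + 8)(x - 4)
After multiplying by (x + 2): x + 2
After multiplying by (x + 8): x^2 + 10x + 16
After multiplying by (x - 4): x^3 + 6x^2 - 24x - 64

x^3 + 6x^2 - 24x - 64


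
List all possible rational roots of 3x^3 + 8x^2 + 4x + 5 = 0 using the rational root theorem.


Rational root theorem: possible roots are ±p/q where:
  p divides the constant term (5): p ∈ {1, 5}
  q divides the leading coefficient (3): q ∈ {1, 3}

All possible rational roots: -5, -5/3, -1, -1/3, 1/3, 1, 5/3, 5

-5, -5/3, -1, -1/3, 1/3, 1, 5/3, 5


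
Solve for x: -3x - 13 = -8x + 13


Starting with: -3x - 13 = -8x + 13
Move all x terms to left: (-3 + 8)x = 13 + 13
Simplify: 5x = 26
Divide both sides by 5: x = 26/5

x = 26/5


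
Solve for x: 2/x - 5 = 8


Subtract -5 from both sides: 2/x = 13
Multiply both sides by x: 2 = 13 * x
Divide by 13: x = 2/13

x = 2/13


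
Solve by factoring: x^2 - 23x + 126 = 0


We need two numbers that multiply to 126 and add to -23.
Those numbers are -14 and -9 (since (-14) * (-9) = 126 and (-14) + (-9) = -23).
So x^2 - 23x + 126 = (x - 14)(x - 9) = 0
Setting each factor to zero: x = 14 or x = 9

x = 9, x = 14


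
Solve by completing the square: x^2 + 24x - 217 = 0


Start: x^2 + 24x - 217 = 0
Move constant: x^2 + 24x = 217
Half of 24 is 12, squared is 144
Add 144 to both sides: x^2 + 24x + 144 = 361
(x + 12)^2 = 361
x + 12 = ±19
x = -12 + 19 = 7 or x = -12 - 19 = -31

x = -31, x = 7


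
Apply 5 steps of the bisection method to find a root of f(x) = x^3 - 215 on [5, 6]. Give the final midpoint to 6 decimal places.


f(x) = x^3 - 215
f(5) = -90 < 0
f(6) = 1 > 0

Step 1: midpoint = (5.000000 + 6.000000)/2 = 5.500000
  f(5.500000) = -48.625000
  f(mid) < 0, so root is in [5.500000, 6.000000]

Step 2: midpoint = (5.500000 + 6.000000)/2 = 5.750000
  f(5.750000) = -24.890625
  f(mid) < 0, so root is in [5.750000, 6.000000]

Step 3: midpoint = (5.750000 + 6.000000)/2 = 5.875000
  f(5.875000) = -12.220703
  f(mid) < 0, so root is in [5.875000, 6.000000]

Step 4: midpoint = (5.875000 + 6.000000)/2 = 5.937500
  f(5.937500) = -5.679932
  f(mid) < 0, so root is in [5.937500, 6.000000]

Step 5: midpoint = (5.937500 + 6.000000)/2 = 5.968750
  f(5.968750) = -2.357452
  f(mid) < 0, so root is in [5.968750, 6.000000]

midpoint = 5.968750


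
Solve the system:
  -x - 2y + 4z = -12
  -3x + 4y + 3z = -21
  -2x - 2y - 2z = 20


Using Cramer's rule. Expand each determinant along the first row.
D  = (-1)*[4*(-2) - 3*(-2)] - (-2)*[(-3)*(-2) - 3*(-2)] + 4*[(-3)*(-2) - 4*(-2)]
  = (-1)*(-2) - (-2)*(12) + 4*(14) = 82
Dx = (-12)*[4*(-2) - 3*(-2)] - (-2)*[(-21)*(-2) - 3*20] + 4*[(-21)*(-2) - 4*20]
  = (-12)*(-2) - (-2)*(-18) + 4*(-38) = -164
Dy = (-1)*[(-21)*(-2) - 3*20] - (-12)*[(-3)*(-2) - 3*(-2)] + 4*[(-3)*20 - (-21)*(-2)]
  = (-1)*(-18) - (-12)*(12) + 4*(-102) = -246
Dz = (-1)*[4*20 - (-21)*(-2)] - (-2)*[(-3)*20 - (-21)*(-2)] + (-12)*[(-3)*(-2) - 4*(-2)]
  = (-1)*(38) - (-2)*(-102) + (-12)*(14) = -410
x = Dx/D = -164/82 = -2, y = Dy/D = -246/82 = -3, z = Dz/D = -410/82 = -5
Check eq1: (-1)(-2) + (-2)(-3) + (4)(-5) = -12 = -12 ✓
Check eq2: (-3)(-2) + (4)(-3) + (3)(-5) = -21 = -21 ✓
Check eq3: (-2)(-2) + (-2)(-3) + (-2)(-5) = 20 = 20 ✓

x = -2, y = -3, z = -5


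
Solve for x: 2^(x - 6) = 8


Express both sides with the same base.
8 = 2^3
Since the bases match, equate exponents: x - 6 = 3
So x = 3 - (-6) = 9

x = 9


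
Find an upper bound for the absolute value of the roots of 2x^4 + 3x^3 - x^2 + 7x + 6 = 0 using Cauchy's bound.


Cauchy's bound: all roots r satisfy |r| <= 1 + max(|a_i/a_n|) for i = 0,...,n-1
where a_n is the leading coefficient.

Coefficients: [2, 3, -1, 7, 6]
Leading coefficient a_n = 2
Ratios |a_i/a_n|: 3/2, 1/2, 7/2, 3
Maximum ratio: 7/2
Cauchy's bound: |r| <= 1 + 7/2 = 9/2

Upper bound = 9/2


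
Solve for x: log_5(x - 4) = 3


Convert to exponential form: x - 4 = 5^3 = 125
x = 125 + 4 = 129
Check: log_5(129 - 4) = log_5(125) = log_5(125) = 3 ✓

x = 129


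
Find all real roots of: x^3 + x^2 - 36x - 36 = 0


Let p(x) = x^3 + x^2 - 36x - 36. By the rational root theorem (leading coefficient 1), any rational root is an integer divisor of 36: try ±1, ±2, ... in turn.
Test x = 1: value = -70 ≠ 0.
Test x = -1: value = 0 ✓, so (x + 1) is a factor.
Synthetic division by (x + 1): bring down 1; 1(-1) + 1 = 0; 0(-1) - 36 = -36; (-36)(-1) - 36 = 0 → quotient x^2 - 36, remainder 0.
Solve the quadratic x^2 - 36 = 0: discriminant = 0^2 - 4(1)(-36) = 0 + 144 = 144.
sqrt(144) = 12, so x = (0 ± 12)/2: x = 6 or x = -6.

x = -6, x = -1, x = 6


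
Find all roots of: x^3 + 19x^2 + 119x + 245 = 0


Let p(x) = x^3 + 19x^2 + 119x + 245. By the rational root theorem (leading coefficient 1), any rational root is an integer divisor of 245: try ±1, ±2, ... in turn.
Test x = 1: value = 384 ≠ 0.
Test x = -1: value = 144 ≠ 0.
Test x = 5: value = 1440 ≠ 0.
Test x = -5: value = 0 ✓, so (x + 5) is a factor.
Synthetic division by (x + 5): bring down 1; 1(-5) + 19 = 14; 14(-5) + 119 = 49; 49(-5) + 245 = 0 → quotient x^2 + 14x + 49, remainder 0.
Solve the quadratic x^2 + 14x + 49 = 0: discriminant = 14^2 - 4(1)(49) = 196 - 196 = 0.
Discriminant = 0, so a double root: x = -14/2 = -7.
Collecting all roots found:

x = -7 (multiplicity 2), x = -5


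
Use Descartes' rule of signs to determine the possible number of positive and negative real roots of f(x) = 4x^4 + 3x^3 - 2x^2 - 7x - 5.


Descartes' rule of signs:

For positive roots, count sign changes in f(x) = 4x^4 + 3x^3 - 2x^2 - 7x - 5:
Signs of coefficients: +, +, -, -, -
Number of sign changes: 1
Possible positive real roots: 1

For negative roots, examine f(-x) = 4x^4 - 3x^3 - 2x^2 + 7x - 5:
Signs of coefficients: +, -, -, +, -
Number of sign changes: 3
Possible negative real roots: 3, 1

Positive roots: 1; Negative roots: 3 or 1


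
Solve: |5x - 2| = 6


An absolute value equation |expr| = 6 gives two cases:
Case 1: 5x - 2 = 6
  5x = 8, so x = 8/5
Case 2: 5x - 2 = -6
  5x = -4, so x = -4/5

x = -4/5, x = 8/5


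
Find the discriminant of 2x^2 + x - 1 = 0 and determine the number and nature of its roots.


For ax^2 + bx + c = 0, discriminant D = b^2 - 4ac
Here a = 2, b = 1, c = -1
D = (1)^2 - 4(2)(-1) = 1 + 8 = 9

D = 9 > 0 and is a perfect square (sqrt = 3)
The equation has 2 distinct real rational roots.

Discriminant = 9, 2 distinct real rational roots


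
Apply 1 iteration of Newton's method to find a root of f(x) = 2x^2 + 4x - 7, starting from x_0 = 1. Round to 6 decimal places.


Newton's method: x_(n+1) = x_n - f(x_n)/f'(x_n)
f(x) = 2x^2 + 4x - 7
f'(x) = 4x + 4

Iteration 1:
  f(1.000000) = -1.000000
  f'(1.000000) = 8.000000
  x_1 = 1.000000 - (-1.000000)/(8.000000) = 1.125000

x_1 = 1.125000


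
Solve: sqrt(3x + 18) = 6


Square both sides: 3x + 18 = 6^2 = 36
3x = 36 - 18 = 18
x = 6
Check: sqrt(3*6 + 18) = sqrt(36) = 6 ✓

x = 6


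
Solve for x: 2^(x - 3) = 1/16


Express both sides with the same base.
1/16 = 2^(-4)
Since the bases match, equate exponents: x - 3 = -4
So x = -4 - (-3) = -1

x = -1


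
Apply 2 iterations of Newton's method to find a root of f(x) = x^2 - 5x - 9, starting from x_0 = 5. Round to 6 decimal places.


Newton's method: x_(n+1) = x_n - f(x_n)/f'(x_n)
f(x) = x^2 - 5x - 9
f'(x) = 2x - 5

Iteration 1:
  f(5.000000) = -9.000000
  f'(5.000000) = 5.000000
  x_1 = 5.000000 - (-9.000000)/(5.000000) = 6.800000

Iteration 2:
  f(6.800000) = 3.240000
  f'(6.800000) = 8.600000
  x_2 = 6.800000 - (3.240000)/(8.600000) = 6.423256

x_2 = 6.423256


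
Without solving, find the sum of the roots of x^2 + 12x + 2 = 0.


By Vieta's formulas for ax^2 + bx + c = 0:
  Sum of roots = -b/a
  Product of roots = c/a

Here a = 1, b = 12, c = 2
Sum = -(12)/1 = -12
Product = 2/1 = 2

Sum = -12


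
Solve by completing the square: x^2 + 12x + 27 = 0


Start: x^2 + 12x + 27 = 0
Move constant: x^2 + 12x = -27
Half of 12 is 6, squared is 36
Add 36 to both sides: x^2 + 12x + 36 = 9
(x + 6)^2 = 9
x + 6 = ±3
x = -6 + 3 = -3 or x = -6 - 3 = -9

x = -9, x = -3


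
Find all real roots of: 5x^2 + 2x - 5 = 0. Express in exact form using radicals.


Using the quadratic formula: x = (-b ± sqrt(b^2 - 4ac)) / (2a)
Here a = 5, b = 2, c = -5
Discriminant = b^2 - 4ac = 2^2 - 4(5)(-5) = 4 + 100 = 104
Since discriminant = 104 > 0, there are two real roots.
x = (-2 ± 2*sqrt(26)) / 10
Simplifying: x = (-1 ± sqrt(26)) / 5
Numerically: x ≈ 0.8198 or x ≈ -1.2198

x = (-1 + sqrt(26)) / 5 or x = (-1 - sqrt(26)) / 5


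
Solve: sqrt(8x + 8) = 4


Square both sides: 8x + 8 = 4^2 = 16
8x = 16 - 8 = 8
x = 1
Check: sqrt(8*1 + 8) = sqrt(16) = 4 ✓

x = 1


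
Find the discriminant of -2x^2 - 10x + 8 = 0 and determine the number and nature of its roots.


For ax^2 + bx + c = 0, discriminant D = b^2 - 4ac
Here a = -2, b = -10, c = 8
D = (-10)^2 - 4(-2)(8) = 100 + 64 = 164

D = 164 > 0 but not a perfect square
The equation has 2 distinct real irrational roots.

Discriminant = 164, 2 distinct real irrational roots


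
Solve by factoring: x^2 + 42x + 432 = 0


We need two numbers that multiply to 432 and add to 42.
Those numbers are 18 and 24 (since 18 * 24 = 432 and 18 + 24 = 42).
So x^2 + 42x + 432 = (x + 18)(x + 24) = 0
Setting each factor to zero: x = -18 or x = -24

x = -24, x = -18


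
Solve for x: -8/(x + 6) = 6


Multiply both sides by (x + 6): -8 = 6(x + 6)
Distribute: -8 = 6x + 36
6x = -8 - 36 = -44
x = -22/3

x = -22/3


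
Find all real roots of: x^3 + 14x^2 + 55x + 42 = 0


Let p(x) = x^3 + 14x^2 + 55x + 42. By the rational root theorem (leading coefficient 1), any rational root is an integer divisor of 42: try ±1, ±2, ... in turn.
Test x = 1: value = 112 ≠ 0.
Test x = -1: value = 0 ✓, so (x + 1) is a factor.
Synthetic division by (x + 1): bring down 1; 1(-1) + 14 = 13; 13(-1) + 55 = 42; 42(-1) + 42 = 0 → quotient x^2 + 13x + 42, remainder 0.
Solve the quadratic x^2 + 13x + 42 = 0: discriminant = 13^2 - 4(1)(42) = 169 - 168 = 1.
sqrt(1) = 1, so x = (-13 ± 1)/2: x = -6 or x = -7.

x = -7, x = -6, x = -1


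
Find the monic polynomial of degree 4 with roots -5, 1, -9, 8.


A monic polynomial with roots -5, 1, -9, 8 is:
p(x) = (x + 5)(x - 1)(x + 9)(x - 8)
After multiplying by (x + 5): x + 5
After multiplying by (x - 1): x^2 + 4x - 5
After multiplying by (x + 9): x^3 + 13x^2 + 31x - 45
After multiplying by (x - 8): x^4 + 5x^3 - 73x^2 - 293x + 360

x^4 + 5x^3 - 73x^2 - 293x + 360


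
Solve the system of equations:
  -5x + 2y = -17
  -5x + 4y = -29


Using Cramer's rule:
Determinant D = (-5)(4) - (-5)(2) = -20 + 10 = -10
Dx = (-17)(4) - (-29)(2) = -68 + 58 = -10
Dy = (-5)(-29) - (-5)(-17) = 145 - 85 = 60
x = Dx/D = -10/-10 = 1
y = Dy/D = 60/-10 = -6

x = 1, y = -6


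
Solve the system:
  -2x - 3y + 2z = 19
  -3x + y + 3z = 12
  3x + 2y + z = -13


Using Cramer's rule. Expand each determinant along the first row.
D  = (-2)*[1*1 - 3*2] - (-3)*[(-3)*1 - 3*3] + 2*[(-3)*2 - 1*3]
  = (-2)*(-5) - (-3)*(-12) + 2*(-9) = -44
Dx = 19*[1*1 - 3*2] - (-3)*[12*1 - 3*(-13)] + 2*[12*2 - 1*(-13)]
  = 19*(-5) - (-3)*(51) + 2*(37) = 132
Dy = (-2)*[12*1 - 3*(-13)] - 19*[(-3)*1 - 3*3] + 2*[(-3)*(-13) - 12*3]
  = (-2)*(51) - 19*(-12) + 2*(3) = 132
Dz = (-2)*[1*(-13) - 12*2] - (-3)*[(-3)*(-13) - 12*3] + 19*[(-3)*2 - 1*3]
  = (-2)*(-37) - (-3)*(3) + 19*(-9) = -88
x = Dx/D = 132/-44 = -3, y = Dy/D = 132/-44 = -3, z = Dz/D = -88/-44 = 2
Check eq1: (-2)(-3) + (-3)(-3) + (2)(2) = 19 = 19 ✓
Check eq2: (-3)(-3) + (1)(-3) + (3)(2) = 12 = 12 ✓
Check eq3: (3)(-3) + (2)(-3) + (1)(2) = -13 = -13 ✓

x = -3, y = -3, z = 2


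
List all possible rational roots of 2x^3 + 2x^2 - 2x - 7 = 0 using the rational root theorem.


Rational root theorem: possible roots are ±p/q where:
  p divides the constant term (-7): p ∈ {1, 7}
  q divides the leading coefficient (2): q ∈ {1, 2}

All possible rational roots: -7, -7/2, -1, -1/2, 1/2, 1, 7/2, 7

-7, -7/2, -1, -1/2, 1/2, 1, 7/2, 7


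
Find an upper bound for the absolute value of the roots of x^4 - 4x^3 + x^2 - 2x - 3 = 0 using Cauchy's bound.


Cauchy's bound: all roots r satisfy |r| <= 1 + max(|a_i/a_n|) for i = 0,...,n-1
where a_n is the leading coefficient.

Coefficients: [1, -4, 1, -2, -3]
Leading coefficient a_n = 1
Ratios |a_i/a_n|: 4, 1, 2, 3
Maximum ratio: 4
Cauchy's bound: |r| <= 1 + 4 = 5

Upper bound = 5


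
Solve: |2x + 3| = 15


An absolute value equation |expr| = 15 gives two cases:
Case 1: 2x + 3 = 15
  2x = 12, so x = 6
Case 2: 2x + 3 = -15
  2x = -18, so x = -9

x = -9, x = 6


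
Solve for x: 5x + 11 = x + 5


Starting with: 5x + 11 = x + 5
Move all x terms to left: (5 - 1)x = 5 - 11
Simplify: 4x = -6
Divide both sides by 4: x = -3/2

x = -3/2


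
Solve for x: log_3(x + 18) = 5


Convert to exponential form: x + 18 = 3^5 = 243
x = 243 - 18 = 225
Check: log_3(225 + 18) = log_3(243) = log_3(243) = 5 ✓

x = 225


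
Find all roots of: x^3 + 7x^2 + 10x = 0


The constant term is 0, so x = 0 is a root. Factor out x:
  x^2 + 7x + 10 = 0
Solve the quadratic x^2 + 7x + 10 = 0: discriminant = 7^2 - 4(1)(10) = 49 - 40 = 9.
sqrt(9) = 3, so x = (-7 ± 3)/2: x = -2 or x = -5.
Collecting all roots found:

x = -5, x = -2, x = 0


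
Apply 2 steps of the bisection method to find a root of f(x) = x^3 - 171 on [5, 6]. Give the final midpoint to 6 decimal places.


f(x) = x^3 - 171
f(5) = -46 < 0
f(6) = 45 > 0

Step 1: midpoint = (5.000000 + 6.000000)/2 = 5.500000
  f(5.500000) = -4.625000
  f(mid) < 0, so root is in [5.500000, 6.000000]

Step 2: midpoint = (5.500000 + 6.000000)/2 = 5.750000
  f(5.750000) = 19.109375
  f(mid) > 0, so root is in [5.500000, 5.750000]

midpoint = 5.750000


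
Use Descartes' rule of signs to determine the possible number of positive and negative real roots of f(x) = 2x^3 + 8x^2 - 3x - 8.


Descartes' rule of signs:

For positive roots, count sign changes in f(x) = 2x^3 + 8x^2 - 3x - 8:
Signs of coefficients: +, +, -, -
Number of sign changes: 1
Possible positive real roots: 1

For negative roots, examine f(-x) = -2x^3 + 8x^2 + 3x - 8:
Signs of coefficients: -, +, +, -
Number of sign changes: 2
Possible negative real roots: 2, 0

Positive roots: 1; Negative roots: 2 or 0


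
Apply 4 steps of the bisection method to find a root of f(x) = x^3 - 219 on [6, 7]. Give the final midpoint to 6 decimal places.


f(x) = x^3 - 219
f(6) = -3 < 0
f(7) = 124 > 0

Step 1: midpoint = (6.000000 + 7.000000)/2 = 6.500000
  f(6.500000) = 55.625000
  f(mid) > 0, so root is in [6.000000, 6.500000]

Step 2: midpoint = (6.000000 + 6.500000)/2 = 6.250000
  f(6.250000) = 25.140625
  f(mid) > 0, so root is in [6.000000, 6.250000]

Step 3: midpoint = (6.000000 + 6.250000)/2 = 6.125000
  f(6.125000) = 10.783203
  f(mid) > 0, so root is in [6.000000, 6.125000]

Step 4: midpoint = (6.000000 + 6.125000)/2 = 6.062500
  f(6.062500) = 3.820557
  f(mid) > 0, so root is in [6.000000, 6.062500]

midpoint = 6.062500


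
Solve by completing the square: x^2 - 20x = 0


Start: x^2 - 20x + 0 = 0
Move constant: x^2 - 20x = 0
Half of -20 is -10, squared is 100
Add 100 to both sides: x^2 - 20x + 100 = 100
(x - 10)^2 = 100
x - 10 = ±10
x = 10 + 10 = 20 or x = 10 - 10 = 0

x = 0, x = 20


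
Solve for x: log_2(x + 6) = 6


Convert to exponential form: x + 6 = 2^6 = 64
x = 64 - 6 = 58
Check: log_2(58 + 6) = log_2(64) = log_2(64) = 6 ✓

x = 58


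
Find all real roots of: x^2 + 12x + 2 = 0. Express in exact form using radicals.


Using the quadratic formula: x = (-b ± sqrt(b^2 - 4ac)) / (2a)
Here a = 1, b = 12, c = 2
Discriminant = b^2 - 4ac = 12^2 - 4(1)(2) = 144 - 8 = 136
Since discriminant = 136 > 0, there are two real roots.
x = (-12 ± 2*sqrt(34)) / 2
Simplifying: x = -6 ± sqrt(34)
Numerically: x ≈ -0.1690 or x ≈ -11.8310

x = -6 + sqrt(34) or x = -6 - sqrt(34)


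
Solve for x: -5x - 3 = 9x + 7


Starting with: -5x - 3 = 9x + 7
Move all x terms to left: (-5 - 9)x = 7 + 3
Simplify: -14x = 10
Divide both sides by -14: x = -5/7

x = -5/7


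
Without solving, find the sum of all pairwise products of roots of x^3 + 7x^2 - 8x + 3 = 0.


By Vieta's formulas for x^3 + bx^2 + cx + d = 0:
  r1 + r2 + r3 = -b/a = -7
  r1*r2 + r1*r3 + r2*r3 = c/a = -8
  r1*r2*r3 = -d/a = -3


Sum of pairwise products = -8


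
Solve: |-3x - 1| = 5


An absolute value equation |expr| = 5 gives two cases:
Case 1: -3x - 1 = 5
  -3x = 6, so x = -2
Case 2: -3x - 1 = -5
  -3x = -4, so x = 4/3

x = -2, x = 4/3


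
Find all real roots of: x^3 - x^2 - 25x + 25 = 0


Let p(x) = x^3 - x^2 - 25x + 25. By the rational root theorem (leading coefficient 1), any rational root is an integer divisor of 25: try ±1, ±2, ... in turn.
Test x = 1: value = 0 ✓, so (x - 1) is a factor.
Synthetic division by (x - 1): bring down 1; 1(1) - 1 = 0; 0(1) - 25 = -25; (-25)(1) + 25 = 0 → quotient x^2 - 25, remainder 0.
Solve the quadratic x^2 - 25 = 0: discriminant = 0^2 - 4(1)(-25) = 0 + 100 = 100.
sqrt(100) = 10, so x = (0 ± 10)/2: x = 5 or x = -5.

x = -5, x = 1, x = 5


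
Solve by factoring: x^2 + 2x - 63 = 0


We need two numbers that multiply to -63 and add to 2.
Those numbers are -7 and 9 (since (-7) * 9 = -63 and (-7) + 9 = 2).
So x^2 + 2x - 63 = (x - 7)(x + 9) = 0
Setting each factor to zero: x = 7 or x = -9

x = -9, x = 7


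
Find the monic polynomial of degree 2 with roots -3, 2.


A monic polynomial with roots -3, 2 is:
p(x) = (x + 3)(x - 2)
After multiplying by (x + 3): x + 3
After multiplying by (x - 2): x^2 + x - 6

x^2 + x - 6


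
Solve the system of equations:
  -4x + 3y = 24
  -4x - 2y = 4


Using Cramer's rule:
Determinant D = (-4)(-2) - (-4)(3) = 8 + 12 = 20
Dx = (24)(-2) - (4)(3) = -48 - 12 = -60
Dy = (-4)(4) - (-4)(24) = -16 + 96 = 80
x = Dx/D = -60/20 = -3
y = Dy/D = 80/20 = 4

x = -3, y = 4


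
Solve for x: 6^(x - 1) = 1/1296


Express both sides with the same base.
1/1296 = 6^(-4)
Since the bases match, equate exponents: x - 1 = -4
So x = -4 - (-1) = -3

x = -3


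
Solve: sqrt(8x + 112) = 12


Square both sides: 8x + 112 = 12^2 = 144
8x = 144 - 112 = 32
x = 4
Check: sqrt(8*4 + 112) = sqrt(144) = 12 ✓

x = 4


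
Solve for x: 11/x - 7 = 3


Subtract -7 from both sides: 11/x = 10
Multiply both sides by x: 11 = 10 * x
Divide by 10: x = 11/10

x = 11/10


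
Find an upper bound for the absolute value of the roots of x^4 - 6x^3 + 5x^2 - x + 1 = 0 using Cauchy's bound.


Cauchy's bound: all roots r satisfy |r| <= 1 + max(|a_i/a_n|) for i = 0,...,n-1
where a_n is the leading coefficient.

Coefficients: [1, -6, 5, -1, 1]
Leading coefficient a_n = 1
Ratios |a_i/a_n|: 6, 5, 1, 1
Maximum ratio: 6
Cauchy's bound: |r| <= 1 + 6 = 7

Upper bound = 7


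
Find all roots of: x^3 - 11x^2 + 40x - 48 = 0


Let p(x) = x^3 - 11x^2 + 40x - 48. By the rational root theorem (leading coefficient 1), any rational root is an integer divisor of 48: try ±1, ±2, ... in turn.
Test x = 1: value = -18 ≠ 0.
Test x = -1: value = -100 ≠ 0.
Test x = 2: value = -4 ≠ 0.
Test x = -2: value = -180 ≠ 0.
Test x = 3: value = 0 ✓, so (x - 3) is a factor.
Synthetic division by (x - 3): bring down 1; 1(3) - 11 = -8; (-8)(3) + 40 = 16; 16(3) - 48 = 0 → quotient x^2 - 8x + 16, remainder 0.
Solve the quadratic x^2 - 8x + 16 = 0: discriminant = (-8)^2 - 4(1)(16) = 64 - 64 = 0.
Discriminant = 0, so a double root: x = 8/2 = 4.
Collecting all roots found:

x = 3, x = 4 (multiplicity 2)


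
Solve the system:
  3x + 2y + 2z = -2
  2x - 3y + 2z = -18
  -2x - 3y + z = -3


Using Cramer's rule. Expand each determinant along the first row.
D  = 3*[(-3)*1 - 2*(-3)] - 2*[2*1 - 2*(-2)] + 2*[2*(-3) - (-3)*(-2)]
  = 3*(3) - 2*(6) + 2*(-12) = -27
Dx = (-2)*[(-3)*1 - 2*(-3)] - 2*[(-18)*1 - 2*(-3)] + 2*[(-18)*(-3) - (-3)*(-3)]
  = (-2)*(3) - 2*(-12) + 2*(45) = 108
Dy = 3*[(-18)*1 - 2*(-3)] - (-2)*[2*1 - 2*(-2)] + 2*[2*(-3) - (-18)*(-2)]
  = 3*(-12) - (-2)*(6) + 2*(-42) = -108
Dz = 3*[(-3)*(-3) - (-18)*(-3)] - 2*[2*(-3) - (-18)*(-2)] + (-2)*[2*(-3) - (-3)*(-2)]
  = 3*(-45) - 2*(-42) + (-2)*(-12) = -27
x = Dx/D = 108/-27 = -4, y = Dy/D = -108/-27 = 4, z = Dz/D = -27/-27 = 1
Check eq1: (3)(-4) + (2)(4) + (2)(1) = -2 = -2 ✓
Check eq2: (2)(-4) + (-3)(4) + (2)(1) = -18 = -18 ✓
Check eq3: (-2)(-4) + (-3)(4) + (1)(1) = -3 = -3 ✓

x = -4, y = 4, z = 1


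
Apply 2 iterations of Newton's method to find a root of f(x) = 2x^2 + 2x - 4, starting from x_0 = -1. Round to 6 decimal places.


Newton's method: x_(n+1) = x_n - f(x_n)/f'(x_n)
f(x) = 2x^2 + 2x - 4
f'(x) = 4x + 2

Iteration 1:
  f(-1.000000) = -4.000000
  f'(-1.000000) = -2.000000
  x_1 = -1.000000 - (-4.000000)/(-2.000000) = -3.000000

Iteration 2:
  f(-3.000000) = 8.000000
  f'(-3.000000) = -10.000000
  x_2 = -3.000000 - (8.000000)/(-10.000000) = -2.200000

x_2 = -2.200000


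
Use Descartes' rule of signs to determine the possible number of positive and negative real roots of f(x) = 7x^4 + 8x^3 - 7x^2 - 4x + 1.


Descartes' rule of signs:

For positive roots, count sign changes in f(x) = 7x^4 + 8x^3 - 7x^2 - 4x + 1:
Signs of coefficients: +, +, -, -, +
Number of sign changes: 2
Possible positive real roots: 2, 0

For negative roots, examine f(-x) = 7x^4 - 8x^3 - 7x^2 + 4x + 1:
Signs of coefficients: +, -, -, +, +
Number of sign changes: 2
Possible negative real roots: 2, 0

Positive roots: 2 or 0; Negative roots: 2 or 0


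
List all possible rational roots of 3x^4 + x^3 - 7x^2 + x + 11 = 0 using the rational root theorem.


Rational root theorem: possible roots are ±p/q where:
  p divides the constant term (11): p ∈ {1, 11}
  q divides the leading coefficient (3): q ∈ {1, 3}

All possible rational roots: -11, -11/3, -1, -1/3, 1/3, 1, 11/3, 11

-11, -11/3, -1, -1/3, 1/3, 1, 11/3, 11


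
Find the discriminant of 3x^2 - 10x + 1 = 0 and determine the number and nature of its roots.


For ax^2 + bx + c = 0, discriminant D = b^2 - 4ac
Here a = 3, b = -10, c = 1
D = (-10)^2 - 4(3)(1) = 100 - 12 = 88

D = 88 > 0 but not a perfect square
The equation has 2 distinct real irrational roots.

Discriminant = 88, 2 distinct real irrational roots


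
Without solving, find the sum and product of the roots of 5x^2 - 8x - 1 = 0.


By Vieta's formulas for ax^2 + bx + c = 0:
  Sum of roots = -b/a
  Product of roots = c/a

Here a = 5, b = -8, c = -1
Sum = -(-8)/5 = 8/5
Product = -1/5 = -1/5

Sum = 8/5, Product = -1/5


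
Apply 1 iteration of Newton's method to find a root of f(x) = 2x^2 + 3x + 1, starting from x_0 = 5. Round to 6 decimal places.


Newton's method: x_(n+1) = x_n - f(x_n)/f'(x_n)
f(x) = 2x^2 + 3x + 1
f'(x) = 4x + 3

Iteration 1:
  f(5.000000) = 66.000000
  f'(5.000000) = 23.000000
  x_1 = 5.000000 - (66.000000)/(23.000000) = 2.130435

x_1 = 2.130435


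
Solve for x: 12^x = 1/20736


Express both sides with the same base.
1/20736 = 12^(-4)
Since the bases match: x = -4

x = -4


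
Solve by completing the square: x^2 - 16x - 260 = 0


Start: x^2 - 16x - 260 = 0
Move constant: x^2 - 16x = 260
Half of -16 is -8, squared is 64
Add 64 to both sides: x^2 - 16x + 64 = 324
(x - 8)^2 = 324
x - 8 = ±18
x = 8 + 18 = 26 or x = 8 - 18 = -10

x = -10, x = 26


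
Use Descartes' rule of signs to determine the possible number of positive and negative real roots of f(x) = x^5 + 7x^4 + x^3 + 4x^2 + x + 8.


Descartes' rule of signs:

For positive roots, count sign changes in f(x) = x^5 + 7x^4 + x^3 + 4x^2 + x + 8:
Signs of coefficients: +, +, +, +, +, +
Number of sign changes: 0
Possible positive real roots: 0

For negative roots, examine f(-x) = -x^5 + 7x^4 - x^3 + 4x^2 - x + 8:
Signs of coefficients: -, +, -, +, -, +
Number of sign changes: 5
Possible negative real roots: 5, 3, 1

Positive roots: 0; Negative roots: 5 or 3 or 1


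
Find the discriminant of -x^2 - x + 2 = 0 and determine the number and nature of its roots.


For ax^2 + bx + c = 0, discriminant D = b^2 - 4ac
Here a = -1, b = -1, c = 2
D = (-1)^2 - 4(-1)(2) = 1 + 8 = 9

D = 9 > 0 and is a perfect square (sqrt = 3)
The equation has 2 distinct real rational roots.

Discriminant = 9, 2 distinct real rational roots


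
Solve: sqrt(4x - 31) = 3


Square both sides: 4x - 31 = 3^2 = 9
4x = 9 + 31 = 40
x = 10
Check: sqrt(4*10 - 31) = sqrt(9) = 3 ✓

x = 10


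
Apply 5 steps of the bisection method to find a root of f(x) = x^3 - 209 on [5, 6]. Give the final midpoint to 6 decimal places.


f(x) = x^3 - 209
f(5) = -84 < 0
f(6) = 7 > 0

Step 1: midpoint = (5.000000 + 6.000000)/2 = 5.500000
  f(5.500000) = -42.625000
  f(mid) < 0, so root is in [5.500000, 6.000000]

Step 2: midpoint = (5.500000 + 6.000000)/2 = 5.750000
  f(5.750000) = -18.890625
  f(mid) < 0, so root is in [5.750000, 6.000000]

Step 3: midpoint = (5.750000 + 6.000000)/2 = 5.875000
  f(5.875000) = -6.220703
  f(mid) < 0, so root is in [5.875000, 6.000000]

Step 4: midpoint = (5.875000 + 6.000000)/2 = 5.937500
  f(5.937500) = 0.320068
  f(mid) > 0, so root is in [5.875000, 5.937500]

Step 5: midpoint = (5.875000 + 5.937500)/2 = 5.906250
  f(5.906250) = -2.967621
  f(mid) < 0, so root is in [5.906250, 5.937500]

midpoint = 5.906250


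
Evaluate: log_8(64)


We need the exponent such that 8^? = 64
8^2 = 64
Therefore log_8(64) = 2

2


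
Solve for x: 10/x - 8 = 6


Subtract -8 from both sides: 10/x = 14
Multiply both sides by x: 10 = 14 * x
Divide by 14: x = 5/7

x = 5/7


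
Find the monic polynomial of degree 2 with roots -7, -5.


A monic polynomial with roots -7, -5 is:
p(x) = (x + 7)(x + 5)
After multiplying by (x + 7): x + 7
After multiplying by (x + 5): x^2 + 12x + 35

x^2 + 12x + 35


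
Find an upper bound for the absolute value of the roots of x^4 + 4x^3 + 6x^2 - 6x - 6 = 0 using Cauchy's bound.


Cauchy's bound: all roots r satisfy |r| <= 1 + max(|a_i/a_n|) for i = 0,...,n-1
where a_n is the leading coefficient.

Coefficients: [1, 4, 6, -6, -6]
Leading coefficient a_n = 1
Ratios |a_i/a_n|: 4, 6, 6, 6
Maximum ratio: 6
Cauchy's bound: |r| <= 1 + 6 = 7

Upper bound = 7


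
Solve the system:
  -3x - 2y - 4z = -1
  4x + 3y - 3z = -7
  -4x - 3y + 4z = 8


Using Cramer's rule. Expand each determinant along the first row.
D  = (-3)*[3*4 - (-3)*(-3)] - (-2)*[4*4 - (-3)*(-4)] + (-4)*[4*(-3) - 3*(-4)]
  = (-3)*(3) - (-2)*(4) + (-4)*(0) = -1
Dx = (-1)*[3*4 - (-3)*(-3)] - (-2)*[(-7)*4 - (-3)*8] + (-4)*[(-7)*(-3) - 3*8]
  = (-1)*(3) - (-2)*(-4) + (-4)*(-3) = 1
Dy = (-3)*[(-7)*4 - (-3)*8] - (-1)*[4*4 - (-3)*(-4)] + (-4)*[4*8 - (-7)*(-4)]
  = (-3)*(-4) - (-1)*(4) + (-4)*(4) = 0
Dz = (-3)*[3*8 - (-7)*(-3)] - (-2)*[4*8 - (-7)*(-4)] + (-1)*[4*(-3) - 3*(-4)]
  = (-3)*(3) - (-2)*(4) + (-1)*(0) = -1
x = Dx/D = 1/-1 = -1, y = Dy/D = 0/-1 = 0, z = Dz/D = -1/-1 = 1
Check eq1: (-3)(-1) + (-2)(0) + (-4)(1) = -1 = -1 ✓
Check eq2: (4)(-1) + (3)(0) + (-3)(1) = -7 = -7 ✓
Check eq3: (-4)(-1) + (-3)(0) + (4)(1) = 8 = 8 ✓

x = -1, y = 0, z = 1


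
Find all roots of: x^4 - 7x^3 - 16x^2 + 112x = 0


The constant term is 0, so x = 0 is a root. Factor out x:
  x^3 - 7x^2 - 16x + 112 = 0
Let p(x) = x^3 - 7x^2 - 16x + 112. By the rational root theorem (leading coefficient 1), any rational root is an integer divisor of 112: try ±1, ±2, ... in turn.
Test x = 1: value = 90 ≠ 0.
Test x = -1: value = 120 ≠ 0.
Test x = 2: value = 60 ≠ 0.
Test x = -2: value = 108 ≠ 0.
Test x = 4: value = 0 ✓, so (x - 4) is a factor.
Synthetic division by (x - 4): bring down 1; 1(4) - 7 = -3; (-3)(4) - 16 = -28; (-28)(4) + 112 = 0 → quotient x^2 - 3x - 28, remainder 0.
Solve the quadratic x^2 - 3x - 28 = 0: discriminant = (-3)^2 - 4(1)(-28) = 9 + 112 = 121.
sqrt(121) = 11, so x = (3 ± 11)/2: x = 7 or x = -4.
Collecting all roots found:

x = -4, x = 0, x = 4, x = 7


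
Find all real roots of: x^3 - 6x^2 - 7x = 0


The constant term is 0, so x = 0 is a root. Factor out x:
  x(x^2 - 6x - 7) = 0
Solve the quadratic x^2 - 6x - 7 = 0: discriminant = (-6)^2 - 4(1)(-7) = 36 + 28 = 64.
sqrt(64) = 8, so x = (6 ± 8)/2: x = 7 or x = -1.

x = -1, x = 0, x = 7


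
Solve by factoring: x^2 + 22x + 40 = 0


We need two numbers that multiply to 40 and add to 22.
Those numbers are 2 and 20 (since 2 * 20 = 40 and 2 + 20 = 22).
So x^2 + 22x + 40 = (x + 2)(x + 20) = 0
Setting each factor to zero: x = -2 or x = -20

x = -20, x = -2


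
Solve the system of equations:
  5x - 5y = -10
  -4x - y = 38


Using Cramer's rule:
Determinant D = (5)(-1) - (-4)(-5) = -5 - 20 = -25
Dx = (-10)(-1) - (38)(-5) = 10 + 190 = 200
Dy = (5)(38) - (-4)(-10) = 190 - 40 = 150
x = Dx/D = 200/-25 = -8
y = Dy/D = 150/-25 = -6

x = -8, y = -6


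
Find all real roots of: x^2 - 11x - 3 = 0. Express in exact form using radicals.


Using the quadratic formula: x = (-b ± sqrt(b^2 - 4ac)) / (2a)
Here a = 1, b = -11, c = -3
Discriminant = b^2 - 4ac = (-11)^2 - 4(1)(-3) = 121 + 12 = 133
Since discriminant = 133 > 0, there are two real roots.
x = (11 ± sqrt(133)) / 2
Numerically: x ≈ 11.2663 or x ≈ -0.2663

x = (11 + sqrt(133)) / 2 or x = (11 - sqrt(133)) / 2


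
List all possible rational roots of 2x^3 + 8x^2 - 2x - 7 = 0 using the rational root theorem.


Rational root theorem: possible roots are ±p/q where:
  p divides the constant term (-7): p ∈ {1, 7}
  q divides the leading coefficient (2): q ∈ {1, 2}

All possible rational roots: -7, -7/2, -1, -1/2, 1/2, 1, 7/2, 7

-7, -7/2, -1, -1/2, 1/2, 1, 7/2, 7


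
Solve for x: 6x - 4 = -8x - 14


Starting with: 6x - 4 = -8x - 14
Move all x terms to left: (6 + 8)x = -14 + 4
Simplify: 14x = -10
Divide both sides by 14: x = -5/7

x = -5/7


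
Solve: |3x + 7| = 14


An absolute value equation |expr| = 14 gives two cases:
Case 1: 3x + 7 = 14
  3x = 7, so x = 7/3
Case 2: 3x + 7 = -14
  3x = -21, so x = -7

x = -7, x = 7/3


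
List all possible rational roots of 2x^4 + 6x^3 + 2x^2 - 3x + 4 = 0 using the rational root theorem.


Rational root theorem: possible roots are ±p/q where:
  p divides the constant term (4): p ∈ {1, 2, 4}
  q divides the leading coefficient (2): q ∈ {1, 2}

All possible rational roots: -4, -2, -1, -1/2, 1/2, 1, 2, 4

-4, -2, -1, -1/2, 1/2, 1, 2, 4


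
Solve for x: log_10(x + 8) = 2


Convert to exponential form: x + 8 = 10^2 = 100
x = 100 - 8 = 92
Check: log_10(92 + 8) = log_10(100) = log_10(100) = 2 ✓

x = 92


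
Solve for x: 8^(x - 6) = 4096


Express both sides with the same base.
4096 = 8^4
Since the bases match, equate exponents: x - 6 = 4
So x = 4 - (-6) = 10

x = 10


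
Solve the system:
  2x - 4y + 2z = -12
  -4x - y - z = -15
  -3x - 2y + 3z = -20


Using Cramer's rule. Expand each determinant along the first row.
D  = 2*[(-1)*3 - (-1)*(-2)] - (-4)*[(-4)*3 - (-1)*(-3)] + 2*[(-4)*(-2) - (-1)*(-3)]
  = 2*(-5) - (-4)*(-15) + 2*(5) = -60
Dx = (-12)*[(-1)*3 - (-1)*(-2)] - (-4)*[(-15)*3 - (-1)*(-20)] + 2*[(-15)*(-2) - (-1)*(-20)]
  = (-12)*(-5) - (-4)*(-65) + 2*(10) = -180
Dy = 2*[(-15)*3 - (-1)*(-20)] - (-12)*[(-4)*3 - (-1)*(-3)] + 2*[(-4)*(-20) - (-15)*(-3)]
  = 2*(-65) - (-12)*(-15) + 2*(35) = -240
Dz = 2*[(-1)*(-20) - (-15)*(-2)] - (-4)*[(-4)*(-20) - (-15)*(-3)] + (-12)*[(-4)*(-2) - (-1)*(-3)]
  = 2*(-10) - (-4)*(35) + (-12)*(5) = 60
x = Dx/D = -180/-60 = 3, y = Dy/D = -240/-60 = 4, z = Dz/D = 60/-60 = -1
Check eq1: (2)(3) + (-4)(4) + (2)(-1) = -12 = -12 ✓
Check eq2: (-4)(3) + (-1)(4) + (-1)(-1) = -15 = -15 ✓
Check eq3: (-3)(3) + (-2)(4) + (3)(-1) = -20 = -20 ✓

x = 3, y = 4, z = -1


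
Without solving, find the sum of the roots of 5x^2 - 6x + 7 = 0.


By Vieta's formulas for ax^2 + bx + c = 0:
  Sum of roots = -b/a
  Product of roots = c/a

Here a = 5, b = -6, c = 7
Sum = -(-6)/5 = 6/5
Product = 7/5 = 7/5

Sum = 6/5
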